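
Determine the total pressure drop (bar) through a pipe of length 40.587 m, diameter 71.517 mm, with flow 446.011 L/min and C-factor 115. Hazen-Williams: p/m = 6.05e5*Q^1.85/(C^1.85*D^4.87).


Q^1.85 = 79669
C^1.85 = 6490.7
D^4.87 = 1.0739e+09
p/m = 0.0069148 bar/m
p_total = 0.0069148 * 40.587 = 0.28065 bar

0.28065 bar


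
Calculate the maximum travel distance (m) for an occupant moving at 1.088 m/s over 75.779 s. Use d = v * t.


d = 1.088 * 75.779 = 82.448 m

82.448 m


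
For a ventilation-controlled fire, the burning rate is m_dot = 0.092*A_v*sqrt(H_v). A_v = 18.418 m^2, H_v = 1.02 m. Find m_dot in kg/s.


sqrt(H_v) = 1.0100
m_dot = 0.092 * 18.418 * 1.0100 = 1.7113 kg/s

1.7113 kg/s


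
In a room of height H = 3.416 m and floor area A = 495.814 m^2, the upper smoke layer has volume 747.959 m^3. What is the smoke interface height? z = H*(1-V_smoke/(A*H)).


V/(A*H) = 0.44161
1 - 0.44161 = 0.55839
z = 3.416 * 0.55839 = 1.9075 m

1.9075 m


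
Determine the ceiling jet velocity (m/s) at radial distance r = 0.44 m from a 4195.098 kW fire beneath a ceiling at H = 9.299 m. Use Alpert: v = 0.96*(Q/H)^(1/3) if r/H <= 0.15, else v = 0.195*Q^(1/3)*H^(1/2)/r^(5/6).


r/H = 0.44 / 9.299 = 0.047317
r/H <= 0.15, so v = 0.96*(Q/H)^(1/3)
Q/H = 451.13
(Q/H)^(1/3) = 7.6695
v = 0.96 * 7.6695 = 7.3627 m/s

7.3627 m/s


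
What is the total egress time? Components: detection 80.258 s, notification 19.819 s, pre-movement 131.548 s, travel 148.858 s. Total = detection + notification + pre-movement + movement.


Total = 80.258 + 19.819 + 131.548 + 148.858 = 380.483 s

380.483 s


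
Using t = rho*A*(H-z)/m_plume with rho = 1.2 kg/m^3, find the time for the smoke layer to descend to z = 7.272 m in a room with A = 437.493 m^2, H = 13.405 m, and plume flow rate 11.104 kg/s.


H - z = 6.133 m
t = 1.2 * 437.493 * 6.133 / 11.104 = 289.97 s

289.97 s


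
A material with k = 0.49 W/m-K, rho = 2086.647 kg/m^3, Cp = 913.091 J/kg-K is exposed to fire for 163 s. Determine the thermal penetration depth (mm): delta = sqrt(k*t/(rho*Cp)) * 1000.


alpha = 0.49 / (2086.647 * 913.091) = 2.5718e-07 m^2/s
alpha * t = 4.1920e-05
delta = sqrt(4.1920e-05) * 1000 = 6.4746 mm

6.4746 mm


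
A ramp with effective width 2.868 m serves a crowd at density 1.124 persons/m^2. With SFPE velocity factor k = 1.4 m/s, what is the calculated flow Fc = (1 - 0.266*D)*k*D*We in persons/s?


1 - 0.266*D = 1 - 0.266*1.124 = 0.70102
Fs = 0.70102 * 1.4 * 1.124 = 1.1031 persons/(s*m)
Fc = 1.1031 * 2.868 = 3.1637 persons/s

3.1637 persons/s


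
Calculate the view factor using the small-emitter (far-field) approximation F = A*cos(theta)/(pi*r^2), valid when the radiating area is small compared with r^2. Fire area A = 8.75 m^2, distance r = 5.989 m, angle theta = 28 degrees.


cos(28 deg) = 0.88295
pi*r^2 = 112.68
F = 8.75 * 0.88295 / 112.68 = 0.068562

0.068562


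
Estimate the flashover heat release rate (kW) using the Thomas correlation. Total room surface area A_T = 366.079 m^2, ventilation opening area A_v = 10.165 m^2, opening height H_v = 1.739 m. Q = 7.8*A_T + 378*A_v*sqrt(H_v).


7.8*A_T = 2855.4
sqrt(H_v) = 1.3187
378*A_v*sqrt(H_v) = 5067.0
Q = 2855.4 + 5067.0 = 7922.4 kW

7922.4 kW


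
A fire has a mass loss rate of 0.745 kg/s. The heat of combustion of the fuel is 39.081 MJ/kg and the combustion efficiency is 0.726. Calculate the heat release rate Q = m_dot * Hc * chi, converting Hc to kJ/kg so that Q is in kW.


Hc = 39.081 MJ/kg = 39.081 * 1000 kJ/kg = 39081 kJ/kg
Q = 0.745 kg/s * 39081 kJ/kg * 0.726 = 21138 kW

21138 kW


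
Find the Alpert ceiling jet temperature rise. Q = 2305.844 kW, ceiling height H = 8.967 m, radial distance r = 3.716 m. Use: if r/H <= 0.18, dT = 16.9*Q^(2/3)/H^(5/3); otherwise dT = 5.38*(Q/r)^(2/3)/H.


r/H = 3.716 / 8.967 = 0.41441
r/H > 0.18, so dT = 5.38*(Q/r)^(2/3)/H
Q/r = 620.52
(Q/r)^(2/3) = 72.751
dT = 5.38 * 72.751 / 8.967 = 43.649 K

43.649 K


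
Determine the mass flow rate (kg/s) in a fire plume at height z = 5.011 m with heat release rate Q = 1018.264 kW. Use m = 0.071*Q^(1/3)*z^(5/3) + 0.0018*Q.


Q^(1/3) = 10.061
z^(5/3) = 14.674
First term = 0.071 * 10.061 * 14.674 = 10.481
Second term = 0.0018 * 1018.264 = 1.8329
m = 12.314 kg/s

12.314 kg/s


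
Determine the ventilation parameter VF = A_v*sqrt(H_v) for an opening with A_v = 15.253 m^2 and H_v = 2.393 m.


sqrt(H_v) = 1.5469
VF = 15.253 * 1.5469 = 23.595 m^(5/2)

23.595 m^(5/2)


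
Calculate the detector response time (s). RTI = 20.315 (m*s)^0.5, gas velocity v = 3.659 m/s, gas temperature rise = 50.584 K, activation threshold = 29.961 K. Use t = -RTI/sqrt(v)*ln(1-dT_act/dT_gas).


dT_act/dT_gas = 0.59230
ln(1 - 0.59230) = -0.89723
t = -20.315 / sqrt(3.659) * -0.89723 = 9.5288 s

9.5288 s


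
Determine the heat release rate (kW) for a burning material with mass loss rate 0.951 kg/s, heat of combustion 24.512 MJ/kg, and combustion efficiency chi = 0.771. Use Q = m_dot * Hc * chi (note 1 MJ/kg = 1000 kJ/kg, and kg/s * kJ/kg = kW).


Hc = 24.512 MJ/kg = 24.512 * 1000 kJ/kg = 24512 kJ/kg
Q = 0.951 kg/s * 24512 kJ/kg * 0.771 = 17973 kW

17973 kW


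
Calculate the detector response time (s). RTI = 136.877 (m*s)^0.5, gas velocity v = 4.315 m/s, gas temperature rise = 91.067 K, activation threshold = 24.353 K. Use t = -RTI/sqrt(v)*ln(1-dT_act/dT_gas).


dT_act/dT_gas = 0.26742
ln(1 - 0.26742) = -0.31118
t = -136.877 / sqrt(4.315) * -0.31118 = 20.505 s

20.505 s


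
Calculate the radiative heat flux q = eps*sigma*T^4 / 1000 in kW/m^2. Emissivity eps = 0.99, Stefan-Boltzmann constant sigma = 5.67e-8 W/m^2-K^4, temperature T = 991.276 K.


T^4 = 9.6556e+11
q = 0.99 * 5.67e-8 * 9.6556e+11 / 1000 = 54.200 kW/m^2

54.200 kW/m^2


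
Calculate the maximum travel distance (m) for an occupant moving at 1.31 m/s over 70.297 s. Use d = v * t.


d = 1.31 * 70.297 = 92.089 m

92.089 m


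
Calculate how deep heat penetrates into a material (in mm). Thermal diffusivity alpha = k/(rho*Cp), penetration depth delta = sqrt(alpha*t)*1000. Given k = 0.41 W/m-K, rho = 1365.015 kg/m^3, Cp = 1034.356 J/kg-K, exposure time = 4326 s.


alpha = 0.41 / (1365.015 * 1034.356) = 2.9039e-07 m^2/s
alpha * t = 0.0012562
delta = sqrt(0.0012562) * 1000 = 35.443 mm

35.443 mm


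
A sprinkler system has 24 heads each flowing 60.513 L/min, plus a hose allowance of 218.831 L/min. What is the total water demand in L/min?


Sprinkler demand = 24 * 60.513 = 1452.312 L/min
Total = 1452.312 + 218.831 = 1671.143 L/min

1671.143 L/min


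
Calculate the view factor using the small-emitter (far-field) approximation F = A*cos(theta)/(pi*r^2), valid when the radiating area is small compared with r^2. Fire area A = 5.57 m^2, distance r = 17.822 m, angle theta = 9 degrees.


cos(9 deg) = 0.98769
pi*r^2 = 997.84
F = 5.57 * 0.98769 / 997.84 = 0.0055133

0.0055133


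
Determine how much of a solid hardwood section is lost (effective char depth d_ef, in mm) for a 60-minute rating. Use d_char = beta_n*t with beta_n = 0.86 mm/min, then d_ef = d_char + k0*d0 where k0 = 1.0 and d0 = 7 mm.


d_char = 0.86 * 60 = 51.6 mm
d_ef = 51.6 + 1.0*7 = 58.6 mm

58.6 mm


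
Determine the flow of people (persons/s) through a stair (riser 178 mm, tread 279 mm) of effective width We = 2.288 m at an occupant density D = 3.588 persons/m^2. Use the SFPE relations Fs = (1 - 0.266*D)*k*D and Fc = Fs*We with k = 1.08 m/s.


1 - 0.266*D = 1 - 0.266*3.588 = 0.045592
Fs = 0.045592 * 1.08 * 3.588 = 0.17667 persons/(s*m)
Fc = 0.17667 * 2.288 = 0.40422 persons/s

0.40422 persons/s


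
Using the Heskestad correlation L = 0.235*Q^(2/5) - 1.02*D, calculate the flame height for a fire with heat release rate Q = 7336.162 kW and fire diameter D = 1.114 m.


Q^(2/5) = 35.171
0.235 * Q^(2/5) = 8.2652
1.02 * D = 1.1363
L = 7.1290 m

7.1290 m


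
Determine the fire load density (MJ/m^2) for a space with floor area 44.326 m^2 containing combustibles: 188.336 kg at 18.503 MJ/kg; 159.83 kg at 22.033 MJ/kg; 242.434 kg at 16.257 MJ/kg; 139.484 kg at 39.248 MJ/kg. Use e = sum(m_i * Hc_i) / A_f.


Total energy = 188.336*18.503 + 159.83*22.033 + 242.434*16.257 + 139.484*39.248
= 3484.781 + 3521.534 + 3941.250 + 5474.468
= 16422.03 MJ
e = 16422.03 / 44.326 = 370.48 MJ/m^2

370.48 MJ/m^2


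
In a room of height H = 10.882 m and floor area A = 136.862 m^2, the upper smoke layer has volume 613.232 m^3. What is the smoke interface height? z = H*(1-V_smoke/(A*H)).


V/(A*H) = 0.41175
1 - 0.41175 = 0.58825
z = 10.882 * 0.58825 = 6.4013 m

6.4013 m


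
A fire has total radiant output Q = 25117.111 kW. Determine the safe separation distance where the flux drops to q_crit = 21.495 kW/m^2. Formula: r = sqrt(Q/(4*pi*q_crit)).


4*pi*q_crit = 270.11
Q/(4*pi*q_crit) = 92.987
r = sqrt(92.987) = 9.6430 m

9.6430 m


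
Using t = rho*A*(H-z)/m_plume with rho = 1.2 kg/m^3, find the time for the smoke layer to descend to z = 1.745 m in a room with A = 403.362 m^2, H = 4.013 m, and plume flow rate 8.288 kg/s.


H - z = 2.268 m
t = 1.2 * 403.362 * 2.268 / 8.288 = 132.46 s

132.46 s


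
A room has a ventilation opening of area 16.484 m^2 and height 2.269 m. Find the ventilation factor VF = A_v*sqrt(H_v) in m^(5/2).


sqrt(H_v) = 1.5063
VF = 16.484 * 1.5063 = 24.830 m^(5/2)

24.830 m^(5/2)


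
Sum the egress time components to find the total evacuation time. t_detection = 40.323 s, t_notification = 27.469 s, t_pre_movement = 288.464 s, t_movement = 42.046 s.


Total = 40.323 + 27.469 + 288.464 + 42.046 = 398.302 s

398.302 s


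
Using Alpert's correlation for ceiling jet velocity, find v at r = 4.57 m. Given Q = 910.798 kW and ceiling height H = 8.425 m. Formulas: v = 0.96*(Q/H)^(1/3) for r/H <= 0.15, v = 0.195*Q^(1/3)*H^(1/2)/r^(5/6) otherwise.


r/H = 4.57 / 8.425 = 0.54243
r/H > 0.15, so v = 0.195*Q^(1/3)*H^(1/2)/r^(5/6)
Q^(1/3) = 9.6934
H^(1/2) = 2.9026
r^(5/6) = 3.5476
v = 0.195 * 9.6934 * 2.9026 / 3.5476 = 1.5465 m/s

1.5465 m/s


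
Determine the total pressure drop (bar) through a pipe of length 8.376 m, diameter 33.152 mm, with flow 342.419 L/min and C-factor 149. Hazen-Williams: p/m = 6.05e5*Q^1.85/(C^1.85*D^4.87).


Q^1.85 = 48858
C^1.85 = 10481
D^4.87 = 2.5403e+07
p/m = 0.11102 bar/m
p_total = 0.11102 * 8.376 = 0.92992 bar

0.92992 bar


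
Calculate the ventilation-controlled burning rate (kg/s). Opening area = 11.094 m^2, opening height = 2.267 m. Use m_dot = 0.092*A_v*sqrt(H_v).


sqrt(H_v) = 1.5057
m_dot = 0.092 * 11.094 * 1.5057 = 1.5367 kg/s

1.5367 kg/s


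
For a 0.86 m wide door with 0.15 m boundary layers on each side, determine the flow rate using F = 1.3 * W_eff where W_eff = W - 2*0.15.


W_eff = 0.86 - 0.30 = 0.56 m
F = 1.3 * 0.56 = 0.728 persons/s

0.728 persons/s


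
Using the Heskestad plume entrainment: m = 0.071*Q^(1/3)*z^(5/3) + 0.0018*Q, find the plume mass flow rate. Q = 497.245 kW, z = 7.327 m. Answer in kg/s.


Q^(1/3) = 7.9224
z^(5/3) = 27.640
First term = 0.071 * 7.9224 * 27.640 = 15.547
Second term = 0.0018 * 497.245 = 0.89504
m = 16.442 kg/s

16.442 kg/s


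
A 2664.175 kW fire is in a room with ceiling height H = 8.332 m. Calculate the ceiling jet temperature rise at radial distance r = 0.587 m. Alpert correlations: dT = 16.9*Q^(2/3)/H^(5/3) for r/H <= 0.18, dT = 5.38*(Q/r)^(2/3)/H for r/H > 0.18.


r/H = 0.587 / 8.332 = 0.070451
r/H <= 0.18, so dT = 16.9*Q^(2/3)/H^(5/3)
Q^(2/3) = 192.18
H^(5/3) = 34.244
dT = 16.9 * 192.18 / 34.244 = 94.845 K

94.845 K


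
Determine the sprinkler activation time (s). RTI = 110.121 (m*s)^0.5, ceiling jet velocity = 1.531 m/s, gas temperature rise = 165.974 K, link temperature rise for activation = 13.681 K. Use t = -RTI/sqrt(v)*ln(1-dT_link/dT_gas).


dT_link/dT_gas = 0.082429
ln(1 - 0.082429) = -0.086025
t = -110.121 / sqrt(1.531) * -0.086025 = 7.6561 s

7.6561 s


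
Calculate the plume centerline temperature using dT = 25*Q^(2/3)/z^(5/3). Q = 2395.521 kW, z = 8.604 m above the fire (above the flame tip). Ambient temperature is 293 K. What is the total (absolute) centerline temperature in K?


Q^(2/3) = 179.03
z^(5/3) = 36.127
dT = 25 * 179.03 / 36.127 = 123.89 K
T = 293 + 123.89 = 416.89 K

416.89 K


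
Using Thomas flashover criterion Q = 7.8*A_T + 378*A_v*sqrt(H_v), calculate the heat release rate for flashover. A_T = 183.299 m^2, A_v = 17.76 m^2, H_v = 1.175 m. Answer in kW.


7.8*A_T = 1429.7
sqrt(H_v) = 1.0840
378*A_v*sqrt(H_v) = 7277.0
Q = 1429.7 + 7277.0 = 8706.8 kW

8706.8 kW


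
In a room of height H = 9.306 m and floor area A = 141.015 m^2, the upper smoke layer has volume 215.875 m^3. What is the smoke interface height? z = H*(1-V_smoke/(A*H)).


V/(A*H) = 0.16450
1 - 0.16450 = 0.83550
z = 9.306 * 0.83550 = 7.7751 m

7.7751 m


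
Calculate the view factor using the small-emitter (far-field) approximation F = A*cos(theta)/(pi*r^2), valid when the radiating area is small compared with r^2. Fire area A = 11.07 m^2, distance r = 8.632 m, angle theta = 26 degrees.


cos(26 deg) = 0.89879
pi*r^2 = 234.08
F = 11.07 * 0.89879 / 234.08 = 0.042505

0.042505


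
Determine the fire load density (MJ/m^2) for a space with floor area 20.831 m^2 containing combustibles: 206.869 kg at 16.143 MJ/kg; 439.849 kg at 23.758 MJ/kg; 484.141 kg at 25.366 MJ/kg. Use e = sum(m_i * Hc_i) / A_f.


Total energy = 206.869*16.143 + 439.849*23.758 + 484.141*25.366
= 3339.486 + 10449.93 + 12280.72
= 26070.14 MJ
e = 26070.14 / 20.831 = 1251.5 MJ/m^2

1251.5 MJ/m^2


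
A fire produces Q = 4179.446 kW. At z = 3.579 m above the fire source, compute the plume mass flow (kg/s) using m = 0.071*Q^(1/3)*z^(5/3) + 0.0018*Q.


Q^(1/3) = 16.108
z^(5/3) = 8.3741
First term = 0.071 * 16.108 * 8.3741 = 9.5771
Second term = 0.0018 * 4179.446 = 7.5230
m = 17.100 kg/s

17.100 kg/s


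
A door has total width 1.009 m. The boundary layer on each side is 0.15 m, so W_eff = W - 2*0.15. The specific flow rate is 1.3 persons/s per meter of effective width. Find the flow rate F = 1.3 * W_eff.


W_eff = 1.009 - 0.30 = 0.709 m
F = 1.3 * 0.709 = 0.92170 persons/s

0.92170 persons/s


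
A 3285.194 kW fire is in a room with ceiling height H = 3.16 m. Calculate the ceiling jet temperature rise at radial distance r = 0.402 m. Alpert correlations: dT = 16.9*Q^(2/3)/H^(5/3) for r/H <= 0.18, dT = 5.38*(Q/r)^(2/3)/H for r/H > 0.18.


r/H = 0.402 / 3.16 = 0.12722
r/H <= 0.18, so dT = 16.9*Q^(2/3)/H^(5/3)
Q^(2/3) = 220.99
H^(5/3) = 6.8047
dT = 16.9 * 220.99 / 6.8047 = 548.84 K

548.84 K


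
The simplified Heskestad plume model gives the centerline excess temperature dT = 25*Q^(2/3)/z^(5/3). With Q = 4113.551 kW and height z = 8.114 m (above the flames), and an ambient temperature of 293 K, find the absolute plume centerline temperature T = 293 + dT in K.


Q^(2/3) = 256.73
z^(5/3) = 32.764
dT = 25 * 256.73 / 32.764 = 195.90 K
T = 293 + 195.90 = 488.90 K

488.90 K


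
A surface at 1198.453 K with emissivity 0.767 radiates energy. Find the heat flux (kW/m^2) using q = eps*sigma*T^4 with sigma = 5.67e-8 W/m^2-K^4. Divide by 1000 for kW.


T^4 = 2.0629e+12
q = 0.767 * 5.67e-8 * 2.0629e+12 / 1000 = 89.714 kW/m^2

89.714 kW/m^2


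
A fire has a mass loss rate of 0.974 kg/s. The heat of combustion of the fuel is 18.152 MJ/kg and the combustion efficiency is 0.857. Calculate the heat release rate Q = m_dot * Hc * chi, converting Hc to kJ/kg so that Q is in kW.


Hc = 18.152 MJ/kg = 18.152 * 1000 kJ/kg = 18152 kJ/kg
Q = 0.974 kg/s * 18152 kJ/kg * 0.857 = 15152 kW

15152 kW


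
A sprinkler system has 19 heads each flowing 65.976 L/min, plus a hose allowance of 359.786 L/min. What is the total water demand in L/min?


Sprinkler demand = 19 * 65.976 = 1253.544 L/min
Total = 1253.544 + 359.786 = 1613.33 L/min

1613.33 L/min


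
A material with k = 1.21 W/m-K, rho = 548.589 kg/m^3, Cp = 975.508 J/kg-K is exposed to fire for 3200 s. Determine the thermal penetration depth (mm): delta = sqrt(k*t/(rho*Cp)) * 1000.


alpha = 1.21 / (548.589 * 975.508) = 2.2610e-06 m^2/s
alpha * t = 0.0072353
delta = sqrt(0.0072353) * 1000 = 85.061 mm

85.061 mm


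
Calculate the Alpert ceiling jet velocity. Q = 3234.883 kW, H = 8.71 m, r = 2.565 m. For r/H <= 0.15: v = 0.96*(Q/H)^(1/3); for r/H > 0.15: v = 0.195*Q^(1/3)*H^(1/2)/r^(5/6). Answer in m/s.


r/H = 2.565 / 8.71 = 0.29449
r/H > 0.15, so v = 0.195*Q^(1/3)*H^(1/2)/r^(5/6)
Q^(1/3) = 14.789
H^(1/2) = 2.9513
r^(5/6) = 2.1923
v = 0.195 * 14.789 * 2.9513 / 2.1923 = 3.8823 m/s

3.8823 m/s


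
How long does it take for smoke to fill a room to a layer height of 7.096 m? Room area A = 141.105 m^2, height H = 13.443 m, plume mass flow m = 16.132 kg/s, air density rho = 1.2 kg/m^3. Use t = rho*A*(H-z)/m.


H - z = 6.347 m
t = 1.2 * 141.105 * 6.347 / 16.132 = 66.620 s

66.620 s


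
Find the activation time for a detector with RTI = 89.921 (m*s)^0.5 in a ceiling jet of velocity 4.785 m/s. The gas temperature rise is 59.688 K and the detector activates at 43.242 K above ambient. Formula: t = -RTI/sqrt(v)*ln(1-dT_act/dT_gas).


dT_act/dT_gas = 0.72447
ln(1 - 0.72447) = -1.2890
t = -89.921 / sqrt(4.785) * -1.2890 = 52.989 s

52.989 s


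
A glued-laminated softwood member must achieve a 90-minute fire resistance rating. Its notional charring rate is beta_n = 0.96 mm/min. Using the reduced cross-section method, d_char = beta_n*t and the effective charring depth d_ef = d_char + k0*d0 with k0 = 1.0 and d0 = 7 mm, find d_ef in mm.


d_char = 0.96 * 90 = 86.4 mm
d_ef = 86.4 + 1.0*7 = 93.4 mm

93.4 mm


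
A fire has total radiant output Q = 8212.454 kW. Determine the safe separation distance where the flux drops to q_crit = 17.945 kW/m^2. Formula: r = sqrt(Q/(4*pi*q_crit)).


4*pi*q_crit = 225.50
Q/(4*pi*q_crit) = 36.418
r = sqrt(36.418) = 6.0348 m

6.0348 m


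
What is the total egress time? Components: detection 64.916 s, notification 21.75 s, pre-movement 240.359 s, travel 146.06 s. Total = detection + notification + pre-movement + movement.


Total = 64.916 + 21.75 + 240.359 + 146.06 = 473.085 s

473.085 s


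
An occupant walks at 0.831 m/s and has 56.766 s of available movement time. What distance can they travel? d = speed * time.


d = 0.831 * 56.766 = 47.173 m

47.173 m


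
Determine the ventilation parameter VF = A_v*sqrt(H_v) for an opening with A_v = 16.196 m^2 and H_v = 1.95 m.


sqrt(H_v) = 1.3964
VF = 16.196 * 1.3964 = 22.616 m^(5/2)

22.616 m^(5/2)


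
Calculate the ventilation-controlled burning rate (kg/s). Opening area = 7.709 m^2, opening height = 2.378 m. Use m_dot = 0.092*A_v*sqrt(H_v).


sqrt(H_v) = 1.5421
m_dot = 0.092 * 7.709 * 1.5421 = 1.0937 kg/s

1.0937 kg/s


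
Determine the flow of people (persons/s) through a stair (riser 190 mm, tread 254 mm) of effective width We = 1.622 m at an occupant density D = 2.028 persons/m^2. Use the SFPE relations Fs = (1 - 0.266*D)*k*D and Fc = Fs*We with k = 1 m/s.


1 - 0.266*D = 1 - 0.266*2.028 = 0.46055
Fs = 0.46055 * 1 * 2.028 = 0.93400 persons/(s*m)
Fc = 0.93400 * 1.622 = 1.5149 persons/s

1.5149 persons/s


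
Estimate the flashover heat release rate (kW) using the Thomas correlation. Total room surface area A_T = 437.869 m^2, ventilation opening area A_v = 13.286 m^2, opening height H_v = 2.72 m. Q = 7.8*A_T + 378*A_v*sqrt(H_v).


7.8*A_T = 3415.4
sqrt(H_v) = 1.6492
378*A_v*sqrt(H_v) = 8282.7
Q = 3415.4 + 8282.7 = 11698 kW

11698 kW


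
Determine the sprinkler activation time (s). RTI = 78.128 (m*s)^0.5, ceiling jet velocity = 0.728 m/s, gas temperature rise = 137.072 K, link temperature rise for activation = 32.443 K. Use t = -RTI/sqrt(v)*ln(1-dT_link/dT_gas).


dT_link/dT_gas = 0.23669
ln(1 - 0.23669) = -0.27009
t = -78.128 / sqrt(0.728) * -0.27009 = 24.731 s

24.731 s


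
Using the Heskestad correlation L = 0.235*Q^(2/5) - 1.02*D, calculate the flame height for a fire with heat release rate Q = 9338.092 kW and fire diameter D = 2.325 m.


Q^(2/5) = 38.735
0.235 * Q^(2/5) = 9.1027
1.02 * D = 2.3715
L = 6.7312 m

6.7312 m


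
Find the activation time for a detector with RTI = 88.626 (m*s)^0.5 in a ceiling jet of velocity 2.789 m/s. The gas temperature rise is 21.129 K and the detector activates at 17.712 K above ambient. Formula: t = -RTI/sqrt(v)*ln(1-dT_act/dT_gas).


dT_act/dT_gas = 0.83828
ln(1 - 0.83828) = -1.8219
t = -88.626 / sqrt(2.789) * -1.8219 = 96.685 s

96.685 s


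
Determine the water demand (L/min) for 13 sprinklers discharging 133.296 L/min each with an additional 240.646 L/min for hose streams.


Sprinkler demand = 13 * 133.296 = 1732.848 L/min
Total = 1732.848 + 240.646 = 1973.494 L/min

1973.494 L/min


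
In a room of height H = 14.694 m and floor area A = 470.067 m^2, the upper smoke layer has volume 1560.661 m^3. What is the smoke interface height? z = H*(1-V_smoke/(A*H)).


V/(A*H) = 0.22595
1 - 0.22595 = 0.77405
z = 14.694 * 0.77405 = 11.374 m

11.374 m


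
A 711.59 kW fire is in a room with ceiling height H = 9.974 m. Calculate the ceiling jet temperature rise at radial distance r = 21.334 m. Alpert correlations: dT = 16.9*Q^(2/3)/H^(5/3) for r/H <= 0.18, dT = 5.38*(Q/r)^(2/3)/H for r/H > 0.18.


r/H = 21.334 / 9.974 = 2.1390
r/H > 0.18, so dT = 5.38*(Q/r)^(2/3)/H
Q/r = 33.355
(Q/r)^(2/3) = 10.362
dT = 5.38 * 10.362 / 9.974 = 5.5892 K

5.5892 K


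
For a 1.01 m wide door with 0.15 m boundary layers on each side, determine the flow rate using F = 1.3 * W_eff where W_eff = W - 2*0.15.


W_eff = 1.01 - 0.30 = 0.71 m
F = 1.3 * 0.71 = 0.923 persons/s

0.923 persons/s


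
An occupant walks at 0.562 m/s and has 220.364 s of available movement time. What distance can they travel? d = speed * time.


d = 0.562 * 220.364 = 123.84 m

123.84 m


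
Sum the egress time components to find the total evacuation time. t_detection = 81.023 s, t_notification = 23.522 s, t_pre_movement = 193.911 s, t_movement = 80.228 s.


Total = 81.023 + 23.522 + 193.911 + 80.228 = 378.684 s

378.684 s


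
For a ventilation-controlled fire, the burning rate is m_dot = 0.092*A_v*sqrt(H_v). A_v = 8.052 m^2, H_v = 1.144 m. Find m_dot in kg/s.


sqrt(H_v) = 1.0696
m_dot = 0.092 * 8.052 * 1.0696 = 0.79233 kg/s

0.79233 kg/s


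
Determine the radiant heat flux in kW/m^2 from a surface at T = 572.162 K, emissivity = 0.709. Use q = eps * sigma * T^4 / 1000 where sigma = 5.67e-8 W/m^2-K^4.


T^4 = 1.0717e+11
q = 0.709 * 5.67e-8 * 1.0717e+11 / 1000 = 4.3083 kW/m^2

4.3083 kW/m^2


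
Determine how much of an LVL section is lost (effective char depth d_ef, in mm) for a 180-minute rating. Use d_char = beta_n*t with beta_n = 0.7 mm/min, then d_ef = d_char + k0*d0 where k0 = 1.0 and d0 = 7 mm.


d_char = 0.7 * 180 = 126 mm
d_ef = 126 + 1.0*7 = 133 mm

133 mm


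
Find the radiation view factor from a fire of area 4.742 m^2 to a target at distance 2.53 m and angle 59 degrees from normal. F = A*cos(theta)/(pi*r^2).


cos(59 deg) = 0.51504
pi*r^2 = 20.109
F = 4.742 * 0.51504 / 20.109 = 0.12145

0.12145


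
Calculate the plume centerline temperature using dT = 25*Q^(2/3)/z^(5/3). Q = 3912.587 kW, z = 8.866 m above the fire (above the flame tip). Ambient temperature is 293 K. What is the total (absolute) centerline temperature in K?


Q^(2/3) = 248.30
z^(5/3) = 37.979
dT = 25 * 248.30 / 37.979 = 163.44 K
T = 293 + 163.44 = 456.44 K

456.44 K


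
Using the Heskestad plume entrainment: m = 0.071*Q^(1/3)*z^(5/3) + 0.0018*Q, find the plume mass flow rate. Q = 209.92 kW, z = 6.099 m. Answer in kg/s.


Q^(1/3) = 5.9432
z^(5/3) = 20.359
First term = 0.071 * 5.9432 * 20.359 = 8.5909
Second term = 0.0018 * 209.92 = 0.37786
m = 8.9688 kg/s

8.9688 kg/s


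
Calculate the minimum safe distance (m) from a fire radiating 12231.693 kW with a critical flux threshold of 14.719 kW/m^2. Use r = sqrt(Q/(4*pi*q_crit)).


4*pi*q_crit = 184.96
Q/(4*pi*q_crit) = 66.130
r = sqrt(66.130) = 8.1320 m

8.1320 m


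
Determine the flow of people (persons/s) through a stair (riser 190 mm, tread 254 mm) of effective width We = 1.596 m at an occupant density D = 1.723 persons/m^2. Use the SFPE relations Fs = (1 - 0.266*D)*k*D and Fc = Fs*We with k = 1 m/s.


1 - 0.266*D = 1 - 0.266*1.723 = 0.54168
Fs = 0.54168 * 1 * 1.723 = 0.93332 persons/(s*m)
Fc = 0.93332 * 1.596 = 1.4896 persons/s

1.4896 persons/s


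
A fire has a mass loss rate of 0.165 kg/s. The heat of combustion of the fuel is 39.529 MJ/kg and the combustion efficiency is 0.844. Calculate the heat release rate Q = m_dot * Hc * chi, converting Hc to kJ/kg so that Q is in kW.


Hc = 39.529 MJ/kg = 39.529 * 1000 kJ/kg = 39529 kJ/kg
Q = 0.165 kg/s * 39529 kJ/kg * 0.844 = 5504.8 kW

5504.8 kW


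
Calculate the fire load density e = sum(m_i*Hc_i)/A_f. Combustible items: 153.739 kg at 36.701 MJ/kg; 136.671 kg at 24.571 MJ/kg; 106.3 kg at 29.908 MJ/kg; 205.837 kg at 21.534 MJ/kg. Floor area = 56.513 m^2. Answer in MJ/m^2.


Total energy = 153.739*36.701 + 136.671*24.571 + 106.3*29.908 + 205.837*21.534
= 5642.375 + 3358.143 + 3179.220 + 4432.494
= 16612.23 MJ
e = 16612.23 / 56.513 = 293.95 MJ/m^2

293.95 MJ/m^2


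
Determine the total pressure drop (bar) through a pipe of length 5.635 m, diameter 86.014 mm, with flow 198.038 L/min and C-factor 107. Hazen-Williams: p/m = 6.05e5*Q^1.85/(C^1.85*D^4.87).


Q^1.85 = 17741
C^1.85 = 5680.2
D^4.87 = 2.6385e+09
p/m = 0.00071619 bar/m
p_total = 0.00071619 * 5.635 = 0.0040357 bar

0.0040357 bar


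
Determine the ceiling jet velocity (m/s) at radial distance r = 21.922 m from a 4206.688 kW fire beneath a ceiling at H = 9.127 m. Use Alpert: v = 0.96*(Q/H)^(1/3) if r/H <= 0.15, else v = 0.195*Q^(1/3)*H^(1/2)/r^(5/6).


r/H = 21.922 / 9.127 = 2.4019
r/H > 0.15, so v = 0.195*Q^(1/3)*H^(1/2)/r^(5/6)
Q^(1/3) = 16.143
H^(1/2) = 3.0211
r^(5/6) = 13.104
v = 0.195 * 16.143 * 3.0211 / 13.104 = 0.72574 m/s

0.72574 m/s


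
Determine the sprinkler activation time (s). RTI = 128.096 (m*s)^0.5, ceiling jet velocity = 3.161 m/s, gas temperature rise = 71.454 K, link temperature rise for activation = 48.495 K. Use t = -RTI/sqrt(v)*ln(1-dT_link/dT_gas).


dT_link/dT_gas = 0.67869
ln(1 - 0.67869) = -1.1353
t = -128.096 / sqrt(3.161) * -1.1353 = 81.800 s

81.800 s


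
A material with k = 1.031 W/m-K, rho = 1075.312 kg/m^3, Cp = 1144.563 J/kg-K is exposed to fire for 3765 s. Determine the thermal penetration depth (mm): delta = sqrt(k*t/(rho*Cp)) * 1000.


alpha = 1.031 / (1075.312 * 1144.563) = 8.3769e-07 m^2/s
alpha * t = 0.0031539
delta = sqrt(0.0031539) * 1000 = 56.160 mm

56.160 mm


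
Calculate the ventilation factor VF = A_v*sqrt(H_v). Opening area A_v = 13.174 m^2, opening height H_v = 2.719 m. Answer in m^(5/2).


sqrt(H_v) = 1.6489
VF = 13.174 * 1.6489 = 21.723 m^(5/2)

21.723 m^(5/2)


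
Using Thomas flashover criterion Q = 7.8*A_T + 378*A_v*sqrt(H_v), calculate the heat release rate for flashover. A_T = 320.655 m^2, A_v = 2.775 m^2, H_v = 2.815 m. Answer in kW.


7.8*A_T = 2501.109
sqrt(H_v) = 1.6778
378*A_v*sqrt(H_v) = 1759.9
Q = 2501.109 + 1759.9 = 4261.0 kW

4261.0 kW


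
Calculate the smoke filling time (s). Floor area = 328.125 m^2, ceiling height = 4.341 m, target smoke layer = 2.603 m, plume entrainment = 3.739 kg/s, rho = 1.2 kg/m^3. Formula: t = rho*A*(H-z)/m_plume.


H - z = 1.738 m
t = 1.2 * 328.125 * 1.738 / 3.739 = 183.03 s

183.03 s


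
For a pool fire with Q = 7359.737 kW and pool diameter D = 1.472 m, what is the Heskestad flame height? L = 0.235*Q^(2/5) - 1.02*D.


Q^(2/5) = 35.216
0.235 * Q^(2/5) = 8.2759
1.02 * D = 1.5014
L = 6.7744 m

6.7744 m


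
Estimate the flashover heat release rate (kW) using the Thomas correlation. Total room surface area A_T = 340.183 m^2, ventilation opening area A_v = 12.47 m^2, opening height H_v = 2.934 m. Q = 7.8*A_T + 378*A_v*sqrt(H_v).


7.8*A_T = 2653.4
sqrt(H_v) = 1.7129
378*A_v*sqrt(H_v) = 8074.0
Q = 2653.4 + 8074.0 = 10727 kW

10727 kW


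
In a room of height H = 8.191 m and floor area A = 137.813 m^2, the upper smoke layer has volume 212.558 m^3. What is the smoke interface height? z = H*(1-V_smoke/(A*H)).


V/(A*H) = 0.18830
1 - 0.18830 = 0.81170
z = 8.191 * 0.81170 = 6.6486 m

6.6486 m


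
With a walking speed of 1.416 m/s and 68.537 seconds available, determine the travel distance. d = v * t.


d = 1.416 * 68.537 = 97.048 m

97.048 m


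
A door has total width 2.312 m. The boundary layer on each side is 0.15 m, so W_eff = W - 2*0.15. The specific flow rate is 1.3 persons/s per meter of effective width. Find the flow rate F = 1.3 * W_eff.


W_eff = 2.312 - 0.30 = 2.012 m
F = 1.3 * 2.012 = 2.6156 persons/s

2.6156 persons/s


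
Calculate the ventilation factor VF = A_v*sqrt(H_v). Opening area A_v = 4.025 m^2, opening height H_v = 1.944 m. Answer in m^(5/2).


sqrt(H_v) = 1.3943
VF = 4.025 * 1.3943 = 5.6120 m^(5/2)

5.6120 m^(5/2)


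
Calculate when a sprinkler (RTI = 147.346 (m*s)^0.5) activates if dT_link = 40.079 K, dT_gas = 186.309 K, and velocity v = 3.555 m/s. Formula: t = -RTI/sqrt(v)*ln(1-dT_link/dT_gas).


dT_link/dT_gas = 0.21512
ln(1 - 0.21512) = -0.24223
t = -147.346 / sqrt(3.555) * -0.24223 = 18.929 s

18.929 s


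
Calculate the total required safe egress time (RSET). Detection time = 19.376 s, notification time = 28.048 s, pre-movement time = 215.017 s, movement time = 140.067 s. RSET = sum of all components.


Total = 19.376 + 28.048 + 215.017 + 140.067 = 402.508 s

402.508 s


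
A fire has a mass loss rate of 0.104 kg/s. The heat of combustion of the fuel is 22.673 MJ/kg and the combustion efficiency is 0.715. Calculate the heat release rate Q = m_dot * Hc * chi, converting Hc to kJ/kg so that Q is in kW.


Hc = 22.673 MJ/kg = 22.673 * 1000 kJ/kg = 22673 kJ/kg
Q = 0.104 kg/s * 22673 kJ/kg * 0.715 = 1686.0 kW

1686.0 kW


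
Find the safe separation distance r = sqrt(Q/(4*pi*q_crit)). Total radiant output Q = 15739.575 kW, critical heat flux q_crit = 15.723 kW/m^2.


4*pi*q_crit = 197.58
Q/(4*pi*q_crit) = 79.661
r = sqrt(79.661) = 8.9253 m

8.9253 m


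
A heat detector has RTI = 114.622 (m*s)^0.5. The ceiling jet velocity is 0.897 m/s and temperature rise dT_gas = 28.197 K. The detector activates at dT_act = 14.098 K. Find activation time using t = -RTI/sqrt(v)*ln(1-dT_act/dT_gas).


dT_act/dT_gas = 0.49998
ln(1 - 0.49998) = -0.69311
t = -114.622 / sqrt(0.897) * -0.69311 = 83.883 s

83.883 s


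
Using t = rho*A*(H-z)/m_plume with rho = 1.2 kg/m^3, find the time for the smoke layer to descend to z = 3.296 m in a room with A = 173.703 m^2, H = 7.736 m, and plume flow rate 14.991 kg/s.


H - z = 4.44 m
t = 1.2 * 173.703 * 4.44 / 14.991 = 61.736 s

61.736 s


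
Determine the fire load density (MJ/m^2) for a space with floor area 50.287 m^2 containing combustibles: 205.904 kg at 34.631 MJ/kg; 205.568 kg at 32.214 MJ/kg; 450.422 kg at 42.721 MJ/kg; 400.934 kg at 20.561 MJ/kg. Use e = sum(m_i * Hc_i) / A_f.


Total energy = 205.904*34.631 + 205.568*32.214 + 450.422*42.721 + 400.934*20.561
= 7130.661 + 6622.168 + 19242.48 + 8243.604
= 41238.91 MJ
e = 41238.91 / 50.287 = 820.07 MJ/m^2

820.07 MJ/m^2


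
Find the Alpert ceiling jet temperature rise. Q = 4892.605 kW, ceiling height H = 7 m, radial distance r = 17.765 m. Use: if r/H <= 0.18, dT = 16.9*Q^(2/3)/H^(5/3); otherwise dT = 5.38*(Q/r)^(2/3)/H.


r/H = 17.765 / 7 = 2.5379
r/H > 0.18, so dT = 5.38*(Q/r)^(2/3)/H
Q/r = 275.41
(Q/r)^(2/3) = 42.330
dT = 5.38 * 42.330 / 7 = 32.534 K

32.534 K


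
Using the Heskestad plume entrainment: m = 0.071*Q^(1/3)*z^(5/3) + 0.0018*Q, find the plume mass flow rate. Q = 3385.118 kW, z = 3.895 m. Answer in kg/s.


Q^(1/3) = 15.015
z^(5/3) = 9.6423
First term = 0.071 * 15.015 * 9.6423 = 10.279
Second term = 0.0018 * 3385.118 = 6.0932
m = 16.372 kg/s

16.372 kg/s


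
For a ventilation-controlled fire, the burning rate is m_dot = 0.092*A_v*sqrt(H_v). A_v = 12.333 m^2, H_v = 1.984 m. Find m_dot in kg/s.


sqrt(H_v) = 1.4085
m_dot = 0.092 * 12.333 * 1.4085 = 1.5982 kg/s

1.5982 kg/s


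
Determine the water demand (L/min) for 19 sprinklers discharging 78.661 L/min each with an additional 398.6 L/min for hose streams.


Sprinkler demand = 19 * 78.661 = 1494.559 L/min
Total = 1494.559 + 398.6 = 1893.159 L/min

1893.159 L/min


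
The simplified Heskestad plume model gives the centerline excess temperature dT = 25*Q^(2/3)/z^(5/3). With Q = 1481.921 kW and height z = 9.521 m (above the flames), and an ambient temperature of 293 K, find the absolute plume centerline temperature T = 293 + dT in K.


Q^(2/3) = 129.98
z^(5/3) = 42.770
dT = 25 * 129.98 / 42.770 = 75.978 K
T = 293 + 75.978 = 368.98 K

368.98 K


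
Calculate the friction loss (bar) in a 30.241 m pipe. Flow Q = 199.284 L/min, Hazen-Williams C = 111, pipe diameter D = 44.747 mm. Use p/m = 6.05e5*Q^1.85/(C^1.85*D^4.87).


Q^1.85 = 17948
C^1.85 = 6079.2
D^4.87 = 1.0945e+08
p/m = 0.016320 bar/m
p_total = 0.016320 * 30.241 = 0.49352 bar

0.49352 bar


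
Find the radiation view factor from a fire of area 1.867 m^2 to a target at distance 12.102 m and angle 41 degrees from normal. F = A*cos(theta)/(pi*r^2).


cos(41 deg) = 0.75471
pi*r^2 = 460.11
F = 1.867 * 0.75471 / 460.11 = 0.0030624

0.0030624


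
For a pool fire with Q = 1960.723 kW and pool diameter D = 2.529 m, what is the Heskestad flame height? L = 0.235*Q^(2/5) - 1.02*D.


Q^(2/5) = 20.748
0.235 * Q^(2/5) = 4.8757
1.02 * D = 2.5796
L = 2.2961 m

2.2961 m


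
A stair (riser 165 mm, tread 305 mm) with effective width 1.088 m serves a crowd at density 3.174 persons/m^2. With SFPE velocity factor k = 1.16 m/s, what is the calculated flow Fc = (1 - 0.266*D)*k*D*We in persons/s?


1 - 0.266*D = 1 - 0.266*3.174 = 0.15572
Fs = 0.15572 * 1.16 * 3.174 = 0.57332 persons/(s*m)
Fc = 0.57332 * 1.088 = 0.62377 persons/s

0.62377 persons/s


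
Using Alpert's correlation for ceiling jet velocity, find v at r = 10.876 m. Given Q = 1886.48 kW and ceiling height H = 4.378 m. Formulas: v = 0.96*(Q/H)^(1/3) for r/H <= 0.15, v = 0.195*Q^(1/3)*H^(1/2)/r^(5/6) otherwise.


r/H = 10.876 / 4.378 = 2.4842
r/H > 0.15, so v = 0.195*Q^(1/3)*H^(1/2)/r^(5/6)
Q^(1/3) = 12.356
H^(1/2) = 2.0924
r^(5/6) = 7.3068
v = 0.195 * 12.356 * 2.0924 / 7.3068 = 0.68997 m/s

0.68997 m/s


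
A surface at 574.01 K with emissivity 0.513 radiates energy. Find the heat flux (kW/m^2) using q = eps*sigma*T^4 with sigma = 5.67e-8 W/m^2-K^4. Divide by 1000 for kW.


T^4 = 1.0856e+11
q = 0.513 * 5.67e-8 * 1.0856e+11 / 1000 = 3.1578 kW/m^2

3.1578 kW/m^2


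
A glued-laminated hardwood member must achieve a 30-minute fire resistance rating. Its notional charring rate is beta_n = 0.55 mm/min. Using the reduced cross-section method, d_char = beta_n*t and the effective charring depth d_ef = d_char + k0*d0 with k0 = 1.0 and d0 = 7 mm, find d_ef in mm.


d_char = 0.55 * 30 = 16.5 mm
d_ef = 16.5 + 1.0*7 = 23.5 mm

23.5 mm


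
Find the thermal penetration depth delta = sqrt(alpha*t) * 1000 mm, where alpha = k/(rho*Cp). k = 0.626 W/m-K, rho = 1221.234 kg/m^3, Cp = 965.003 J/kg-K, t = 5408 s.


alpha = 0.626 / (1221.234 * 965.003) = 5.3119e-07 m^2/s
alpha * t = 0.0028727
delta = sqrt(0.0028727) * 1000 = 53.597 mm

53.597 mm


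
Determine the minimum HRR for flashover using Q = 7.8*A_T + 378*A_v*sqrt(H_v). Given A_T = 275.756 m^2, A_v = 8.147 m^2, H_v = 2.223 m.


7.8*A_T = 2150.9
sqrt(H_v) = 1.4910
378*A_v*sqrt(H_v) = 4591.5
Q = 2150.9 + 4591.5 = 6742.4 kW

6742.4 kW


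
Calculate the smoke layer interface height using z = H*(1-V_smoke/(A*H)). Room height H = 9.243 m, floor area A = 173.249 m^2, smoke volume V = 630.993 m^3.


V/(A*H) = 0.39404
1 - 0.39404 = 0.60596
z = 9.243 * 0.60596 = 5.6009 m

5.6009 m


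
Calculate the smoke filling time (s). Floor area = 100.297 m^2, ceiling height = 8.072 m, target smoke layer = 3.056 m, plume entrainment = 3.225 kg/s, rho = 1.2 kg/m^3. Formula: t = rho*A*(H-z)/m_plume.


H - z = 5.016 m
t = 1.2 * 100.297 * 5.016 / 3.225 = 187.20 s

187.20 s


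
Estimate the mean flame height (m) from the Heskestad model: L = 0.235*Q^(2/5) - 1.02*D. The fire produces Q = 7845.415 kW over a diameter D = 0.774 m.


Q^(2/5) = 36.128
0.235 * Q^(2/5) = 8.4901
1.02 * D = 0.78948
L = 7.7006 m

7.7006 m


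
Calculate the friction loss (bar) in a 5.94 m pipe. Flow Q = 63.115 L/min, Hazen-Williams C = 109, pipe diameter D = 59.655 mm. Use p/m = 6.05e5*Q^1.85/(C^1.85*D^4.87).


Q^1.85 = 2139.2
C^1.85 = 5878.1
D^4.87 = 4.4402e+08
p/m = 0.00049586 bar/m
p_total = 0.00049586 * 5.94 = 0.0029454 bar

0.0029454 bar


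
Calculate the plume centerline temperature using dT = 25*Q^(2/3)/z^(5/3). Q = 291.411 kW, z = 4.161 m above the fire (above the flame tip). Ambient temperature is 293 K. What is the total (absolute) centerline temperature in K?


Q^(2/3) = 43.955
z^(5/3) = 10.765
dT = 25 * 43.955 / 10.765 = 102.08 K
T = 293 + 102.08 = 395.08 K

395.08 K


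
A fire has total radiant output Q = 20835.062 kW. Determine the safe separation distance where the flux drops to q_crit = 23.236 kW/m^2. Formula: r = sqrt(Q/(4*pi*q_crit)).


4*pi*q_crit = 291.99
Q/(4*pi*q_crit) = 71.355
r = sqrt(71.355) = 8.4472 m

8.4472 m


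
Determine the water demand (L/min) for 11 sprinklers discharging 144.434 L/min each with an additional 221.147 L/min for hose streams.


Sprinkler demand = 11 * 144.434 = 1588.774 L/min
Total = 1588.774 + 221.147 = 1809.921 L/min

1809.921 L/min


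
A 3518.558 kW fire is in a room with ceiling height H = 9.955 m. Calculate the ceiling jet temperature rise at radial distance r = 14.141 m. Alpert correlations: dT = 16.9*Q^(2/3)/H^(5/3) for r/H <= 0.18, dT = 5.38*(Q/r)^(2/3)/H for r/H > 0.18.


r/H = 14.141 / 9.955 = 1.4205
r/H > 0.18, so dT = 5.38*(Q/r)^(2/3)/H
Q/r = 248.82
(Q/r)^(2/3) = 39.560
dT = 5.38 * 39.560 / 9.955 = 21.379 K

21.379 K


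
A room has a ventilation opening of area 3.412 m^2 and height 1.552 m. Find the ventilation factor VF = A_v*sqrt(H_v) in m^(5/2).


sqrt(H_v) = 1.2458
VF = 3.412 * 1.2458 = 4.2506 m^(5/2)

4.2506 m^(5/2)


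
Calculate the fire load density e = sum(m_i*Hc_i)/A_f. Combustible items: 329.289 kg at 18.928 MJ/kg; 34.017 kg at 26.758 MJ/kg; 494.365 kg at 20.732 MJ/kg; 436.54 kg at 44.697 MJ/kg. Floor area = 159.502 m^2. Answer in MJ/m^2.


Total energy = 329.289*18.928 + 34.017*26.758 + 494.365*20.732 + 436.54*44.697
= 6232.782 + 910.2269 + 10249.18 + 19512.03
= 36904.21 MJ
e = 36904.21 / 159.502 = 231.37 MJ/m^2

231.37 MJ/m^2


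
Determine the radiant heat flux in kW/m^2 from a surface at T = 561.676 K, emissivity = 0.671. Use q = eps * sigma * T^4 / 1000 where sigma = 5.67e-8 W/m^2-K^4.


T^4 = 9.9528e+10
q = 0.671 * 5.67e-8 * 9.9528e+10 / 1000 = 3.7866 kW/m^2

3.7866 kW/m^2


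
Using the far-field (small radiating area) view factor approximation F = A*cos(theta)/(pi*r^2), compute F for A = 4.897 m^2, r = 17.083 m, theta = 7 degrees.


cos(7 deg) = 0.99255
pi*r^2 = 916.81
F = 4.897 * 0.99255 / 916.81 = 0.0053015

0.0053015


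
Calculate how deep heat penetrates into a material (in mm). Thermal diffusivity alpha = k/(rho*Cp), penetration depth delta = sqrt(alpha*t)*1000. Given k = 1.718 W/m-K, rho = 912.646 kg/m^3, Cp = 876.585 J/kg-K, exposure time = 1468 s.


alpha = 1.718 / (912.646 * 876.585) = 2.1475e-06 m^2/s
alpha * t = 0.0031525
delta = sqrt(0.0031525) * 1000 = 56.147 mm

56.147 mm


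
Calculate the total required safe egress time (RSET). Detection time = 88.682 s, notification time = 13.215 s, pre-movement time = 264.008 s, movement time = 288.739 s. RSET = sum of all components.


Total = 88.682 + 13.215 + 264.008 + 288.739 = 654.644 s

654.644 s


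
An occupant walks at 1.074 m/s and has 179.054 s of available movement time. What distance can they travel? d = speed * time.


d = 1.074 * 179.054 = 192.30 m

192.30 m


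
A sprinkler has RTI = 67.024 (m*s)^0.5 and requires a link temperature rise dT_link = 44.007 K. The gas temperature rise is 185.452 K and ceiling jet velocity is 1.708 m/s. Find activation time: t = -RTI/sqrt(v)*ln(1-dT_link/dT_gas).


dT_link/dT_gas = 0.23730
ln(1 - 0.23730) = -0.27089
t = -67.024 / sqrt(1.708) * -0.27089 = 13.892 s

13.892 s
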